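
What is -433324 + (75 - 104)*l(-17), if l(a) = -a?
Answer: -433817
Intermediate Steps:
-433324 + (75 - 104)*l(-17) = -433324 + (75 - 104)*(-1*(-17)) = -433324 - 29*17 = -433324 - 493 = -433817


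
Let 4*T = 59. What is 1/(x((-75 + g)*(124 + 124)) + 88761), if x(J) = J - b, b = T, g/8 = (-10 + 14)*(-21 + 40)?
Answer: 4/883721 ≈ 4.5263e-6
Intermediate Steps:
T = 59/4 (T = (1/4)*59 = 59/4 ≈ 14.750)
g = 608 (g = 8*((-10 + 14)*(-21 + 40)) = 8*(4*19) = 8*76 = 608)
b = 59/4 ≈ 14.750
x(J) = -59/4 + J (x(J) = J - 1*59/4 = J - 59/4 = -59/4 + J)
1/(x((-75 + g)*(124 + 124)) + 88761) = 1/((-59/4 + (-75 + 608)*(124 + 124)) + 88761) = 1/((-59/4 + 533*248) + 88761) = 1/((-59/4 + 132184) + 88761) = 1/(528677/4 + 88761) = 1/(883721/4) = 4/883721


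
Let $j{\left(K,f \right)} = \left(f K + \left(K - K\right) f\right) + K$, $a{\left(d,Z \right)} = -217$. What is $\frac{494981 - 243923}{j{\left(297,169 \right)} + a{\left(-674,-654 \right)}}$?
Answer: $\frac{251058}{50273} \approx 4.9939$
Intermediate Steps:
$j{\left(K,f \right)} = K + K f$ ($j{\left(K,f \right)} = \left(K f + 0 f\right) + K = \left(K f + 0\right) + K = K f + K = K + K f$)
$\frac{494981 - 243923}{j{\left(297,169 \right)} + a{\left(-674,-654 \right)}} = \frac{494981 - 243923}{297 \left(1 + 169\right) - 217} = \frac{251058}{297 \cdot 170 - 217} = \frac{251058}{50490 - 217} = \frac{251058}{50273}$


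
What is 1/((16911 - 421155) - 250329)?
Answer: -1/654573 ≈ -1.5277e-6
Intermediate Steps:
1/((16911 - 421155) - 250329) = 1/(-404244 - 250329) = 1/(-654573) = -1/654573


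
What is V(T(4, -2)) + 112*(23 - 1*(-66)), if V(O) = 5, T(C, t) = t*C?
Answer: 9973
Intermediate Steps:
T(C, t) = C*t
V(T(4, -2)) + 112*(23 - 1*(-66)) = 5 + 112*(23 - 1*(-66)) = 5 + 112*(23 + 66) = 5 + 112*89 = 5 + 9968 = 9973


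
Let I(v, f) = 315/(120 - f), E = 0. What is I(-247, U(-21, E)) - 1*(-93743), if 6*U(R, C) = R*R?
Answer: 2906243/31 ≈ 93750.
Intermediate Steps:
U(R, C) = R²/6 (U(R, C) = (R*R)/6 = R²/6)
I(-247, U(-21, E)) - 1*(-93743) = -315/(-120 + (⅙)*(-21)²) - 1*(-93743) = -315/(-120 + (⅙)*441) + 93743 = -315/(-120 + 147/2) + 93743 = -315/(-93/2) + 93743 = -315*(-2/93) + 93743 = 210/31 + 93743 = 2906243/31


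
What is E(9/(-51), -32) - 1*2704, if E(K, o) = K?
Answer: -45971/17 ≈ -2704.2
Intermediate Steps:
E(9/(-51), -32) - 1*2704 = 9/(-51) - 1*2704 = 9*(-1/51) - 2704 = -3/17 - 2704 = -45971/17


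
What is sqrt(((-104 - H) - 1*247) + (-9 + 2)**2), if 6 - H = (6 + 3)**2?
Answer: I*sqrt(227) ≈ 15.067*I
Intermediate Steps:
H = -75 (H = 6 - (6 + 3)**2 = 6 - 1*9**2 = 6 - 1*81 = 6 - 81 = -75)
sqrt(((-104 - H) - 1*247) + (-9 + 2)**2) = sqrt(((-104 - 1*(-75)) - 1*247) + (-9 + 2)**2) = sqrt(((-104 + 75) - 247) + (-7)**2) = sqrt((-29 - 247) + 49) = sqrt(-276 + 49) = sqrt(-227) = I*sqrt(227)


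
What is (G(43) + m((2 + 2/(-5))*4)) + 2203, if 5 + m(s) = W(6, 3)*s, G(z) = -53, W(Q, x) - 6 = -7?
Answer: 10693/5 ≈ 2138.6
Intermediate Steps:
W(Q, x) = -1 (W(Q, x) = 6 - 7 = -1)
m(s) = -5 - s
(G(43) + m((2 + 2/(-5))*4)) + 2203 = (-53 + (-5 - (2 + 2/(-5))*4)) + 2203 = (-53 + (-5 - (2 + 2*(-1/5))*4)) + 2203 = (-53 + (-5 - (2 - 2/5)*4)) + 2203 = (-53 + (-5 - 8*4/5)) + 2203 = (-53 + (-5 - 1*32/5)) + 2203 = (-53 + (-5 - 32/5)) + 2203 = (-53 - 57/5) + 2203 = -322/5 + 2203 = 10693/5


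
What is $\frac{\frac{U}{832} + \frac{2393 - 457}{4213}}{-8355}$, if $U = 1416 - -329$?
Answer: $- \frac{271589}{887456960} \approx -0.00030603$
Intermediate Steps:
$U = 1745$ ($U = 1416 + 329 = 1745$)
$\frac{\frac{U}{832} + \frac{2393 - 457}{4213}}{-8355} = \frac{\frac{1745}{832} + \frac{2393 - 457}{4213}}{-8355} = \left(1745 \cdot \frac{1}{832} + 1936 \cdot \frac{1}{4213}\right) \left(- \frac{1}{8355}\right) = \left(\frac{1745}{832} + \frac{176}{383}\right) \left(- \frac{1}{8355}\right) = \frac{814767}{318656} \left(- \frac{1}{8355}\right) = - \frac{271589}{887456960}$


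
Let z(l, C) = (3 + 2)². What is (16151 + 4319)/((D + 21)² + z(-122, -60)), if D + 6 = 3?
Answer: 20470/349 ≈ 58.653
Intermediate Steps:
D = -3 (D = -6 + 3 = -3)
z(l, C) = 25 (z(l, C) = 5² = 25)
(16151 + 4319)/((D + 21)² + z(-122, -60)) = (16151 + 4319)/((-3 + 21)² + 25) = 20470/(18² + 25) = 20470/(324 + 25) = 20470/349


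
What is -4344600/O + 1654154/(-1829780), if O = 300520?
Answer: -105584606851/6873568570 ≈ -15.361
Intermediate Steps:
-4344600/O + 1654154/(-1829780) = -4344600/300520 + 1654154/(-1829780) = -4344600*1/300520 + 1654154*(-1/1829780) = -108615/7513 - 827077/914890 = -105584606851/6873568570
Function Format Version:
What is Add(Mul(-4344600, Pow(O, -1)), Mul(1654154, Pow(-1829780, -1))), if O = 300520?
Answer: Rational(-105584606851, 6873568570) ≈ -15.361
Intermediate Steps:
Add(Mul(-4344600, Pow(O, -1)), Mul(1654154, Pow(-1829780, -1))) = Add(Mul(-4344600, Pow(300520, -1)), Mul(1654154, Pow(-1829780, -1))) = Add(Mul(-4344600, Rational(1, 300520)), Mul(1654154, Rational(-1, 1829780))) = Add(Rational(-108615, 7513), Rational(-827077, 914890)) = Rational(-105584606851, 6873568570)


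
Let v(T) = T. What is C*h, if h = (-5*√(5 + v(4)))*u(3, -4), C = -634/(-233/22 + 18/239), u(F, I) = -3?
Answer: 150010740/55291 ≈ 2713.1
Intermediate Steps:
C = 3333572/55291 (C = -634/(-233*1/22 + 18*(1/239)) = -634/(-233/22 + 18/239) = -634/(-55291/5258) = -634*(-5258/55291) = 3333572/55291 ≈ 60.291)
h = 45 (h = -5*√(5 + 4)*(-3) = -5*√9*(-3) = -5*3*(-3) = -15*(-3) = 45)
C*h = (3333572/55291)*45 = 150010740/55291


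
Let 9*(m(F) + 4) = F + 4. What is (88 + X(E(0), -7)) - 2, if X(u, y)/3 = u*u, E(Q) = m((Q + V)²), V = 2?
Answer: 3106/27 ≈ 115.04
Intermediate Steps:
m(F) = -32/9 + F/9 (m(F) = -4 + (F + 4)/9 = -4 + (4 + F)/9 = -4 + (4/9 + F/9) = -32/9 + F/9)
E(Q) = -32/9 + (2 + Q)²/9 (E(Q) = -32/9 + (Q + 2)²/9 = -32/9 + (2 + Q)²/9)
X(u, y) = 3*u² (X(u, y) = 3*(u*u) = 3*u²)
(88 + X(E(0), -7)) - 2 = (88 + 3*(-32/9 + (2 + 0)²/9)²) - 2 = (88 + 3*(-32/9 + (⅑)*2²)²) - 2 = (88 + 3*(-32/9 + (⅑)*4)²) - 2 = (88 + 3*(-32/9 + 4/9)²) - 2 = (88 + 3*(-28/9)²) - 2 = (88 + 3*(784/81)) - 2 = (88 + 784/27) - 2 = 3160/27 - 2 = 3106/27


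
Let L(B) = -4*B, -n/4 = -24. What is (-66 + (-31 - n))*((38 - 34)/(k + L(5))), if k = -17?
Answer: 772/37 ≈ 20.865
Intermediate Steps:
n = 96 (n = -4*(-24) = 96)
(-66 + (-31 - n))*((38 - 34)/(k + L(5))) = (-66 + (-31 - 1*96))*((38 - 34)/(-17 - 4*5)) = (-66 + (-31 - 96))*(4/(-17 - 20)) = (-66 - 127)*(4/(-37)) = -772*(-1)/37 = -193*(-4/37) = 772/37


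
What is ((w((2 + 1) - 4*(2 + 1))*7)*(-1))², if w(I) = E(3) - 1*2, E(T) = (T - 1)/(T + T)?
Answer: 1225/9 ≈ 136.11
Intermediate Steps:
E(T) = (-1 + T)/(2*T) (E(T) = (-1 + T)/((2*T)) = (-1 + T)*(1/(2*T)) = (-1 + T)/(2*T))
w(I) = -5/3 (w(I) = (½)*(-1 + 3)/3 - 1*2 = (½)*(⅓)*2 - 2 = ⅓ - 2 = -5/3)
((w((2 + 1) - 4*(2 + 1))*7)*(-1))² = (-5/3*7*(-1))² = (-35/3*(-1))² = (35/3)² = 1225/9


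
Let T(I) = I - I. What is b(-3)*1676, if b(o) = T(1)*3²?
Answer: 0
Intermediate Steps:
T(I) = 0
b(o) = 0 (b(o) = 0*3² = 0*9 = 0)
b(-3)*1676 = 0*1676 = 0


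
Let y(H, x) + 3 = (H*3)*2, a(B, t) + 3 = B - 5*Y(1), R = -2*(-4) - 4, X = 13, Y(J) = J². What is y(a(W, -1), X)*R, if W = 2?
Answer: -156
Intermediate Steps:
R = 4 (R = 8 - 4 = 4)
a(B, t) = -8 + B (a(B, t) = -3 + (B - 5*1²) = -3 + (B - 5*1) = -3 + (B - 5) = -3 + (-5 + B) = -8 + B)
y(H, x) = -3 + 6*H (y(H, x) = -3 + (H*3)*2 = -3 + (3*H)*2 = -3 + 6*H)
y(a(W, -1), X)*R = (-3 + 6*(-8 + 2))*4 = (-3 + 6*(-6))*4 = (-3 - 36)*4 = -39*4 = -156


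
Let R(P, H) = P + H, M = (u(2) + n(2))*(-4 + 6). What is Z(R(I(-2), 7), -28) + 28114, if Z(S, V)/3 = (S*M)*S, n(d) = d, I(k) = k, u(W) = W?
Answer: 28714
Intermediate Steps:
M = 8 (M = (2 + 2)*(-4 + 6) = 4*2 = 8)
R(P, H) = H + P
Z(S, V) = 24*S**2 (Z(S, V) = 3*((S*8)*S) = 3*((8*S)*S) = 3*(8*S**2) = 24*S**2)
Z(R(I(-2), 7), -28) + 28114 = 24*(7 - 2)**2 + 28114 = 24*5**2 + 28114 = 24*25 + 28114 = 600 + 28114 = 28714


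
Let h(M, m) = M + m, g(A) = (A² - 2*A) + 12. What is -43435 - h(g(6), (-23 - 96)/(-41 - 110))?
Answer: -6564240/151 ≈ -43472.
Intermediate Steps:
g(A) = 12 + A² - 2*A
-43435 - h(g(6), (-23 - 96)/(-41 - 110)) = -43435 - ((12 + 6² - 2*6) + (-23 - 96)/(-41 - 110)) = -43435 - ((12 + 36 - 12) - 119/(-151)) = -43435 - (36 - 119*(-1/151)) = -43435 - (36 + 119/151) = -43435 - 1*5555/151 = -43435 - 5555/151 = -6564240/151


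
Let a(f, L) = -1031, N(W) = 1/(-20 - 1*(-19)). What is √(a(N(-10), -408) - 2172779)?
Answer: I*√2173810 ≈ 1474.4*I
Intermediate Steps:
N(W) = -1 (N(W) = 1/(-20 + 19) = 1/(-1) = -1)
√(a(N(-10), -408) - 2172779) = √(-1031 - 2172779) = √(-2173810) = I*√2173810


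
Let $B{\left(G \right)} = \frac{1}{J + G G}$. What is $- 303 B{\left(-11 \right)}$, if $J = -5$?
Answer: $- \frac{303}{116} \approx -2.6121$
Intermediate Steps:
$B{\left(G \right)} = \frac{1}{-5 + G^{2}}$ ($B{\left(G \right)} = \frac{1}{-5 + G G} = \frac{1}{-5 + G^{2}}$)
$- 303 B{\left(-11 \right)} = - \frac{303}{-5 + \left(-11\right)^{2}} = - \frac{303}{-5 + 121} = - \frac{303}{116}$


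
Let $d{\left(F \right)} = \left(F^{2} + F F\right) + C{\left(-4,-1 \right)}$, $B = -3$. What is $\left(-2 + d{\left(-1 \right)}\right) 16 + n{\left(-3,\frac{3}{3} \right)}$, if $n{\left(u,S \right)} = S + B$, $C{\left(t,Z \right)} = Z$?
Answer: $-18$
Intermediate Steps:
$n{\left(u,S \right)} = -3 + S$ ($n{\left(u,S \right)} = S - 3 = -3 + S$)
$d{\left(F \right)} = -1 + 2 F^{2}$ ($d{\left(F \right)} = \left(F^{2} + F F\right) - 1 = \left(F^{2} + F^{2}\right) - 1 = 2 F^{2} - 1 = -1 + 2 F^{2}$)
$\left(-2 + d{\left(-1 \right)}\right) 16 + n{\left(-3,\frac{3}{3} \right)} = \left(-2 - \left(1 - 2 \left(-1\right)^{2}\right)\right) 16 - \left(3 - \frac{3}{3}\right) = \left(-2 + \left(-1 + 2 \cdot 1\right)\right) 16 + \left(-3 + 3 \cdot \frac{1}{3}\right) = \left(-2 + \left(-1 + 2\right)\right) 16 + \left(-3 + 1\right) = \left(-2 + 1\right) 16 - 2 = \left(-1\right) 16 - 2 = -16 - 2 = -18$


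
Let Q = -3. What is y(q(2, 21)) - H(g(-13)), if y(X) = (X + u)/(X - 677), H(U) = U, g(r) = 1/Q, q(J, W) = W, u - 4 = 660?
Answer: -1399/1968 ≈ -0.71087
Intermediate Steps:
u = 664 (u = 4 + 660 = 664)
g(r) = -1/3 (g(r) = 1/(-3) = -1/3)
y(X) = (664 + X)/(-677 + X) (y(X) = (X + 664)/(X - 677) = (664 + X)/(-677 + X))
y(q(2, 21)) - H(g(-13)) = (664 + 21)/(-677 + 21) - 1*(-1/3) = 685/(-656) + 1/3 = -1/656*685 + 1/3 = -685/656 + 1/3 = -1399/1968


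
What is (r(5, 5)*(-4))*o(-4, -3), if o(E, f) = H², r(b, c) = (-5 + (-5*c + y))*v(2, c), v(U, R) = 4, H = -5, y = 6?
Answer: 9600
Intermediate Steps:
r(b, c) = 4 - 20*c (r(b, c) = (-5 + (-5*c + 6))*4 = (-5 + (6 - 5*c))*4 = (1 - 5*c)*4 = 4 - 20*c)
o(E, f) = 25 (o(E, f) = (-5)² = 25)
(r(5, 5)*(-4))*o(-4, -3) = ((4 - 20*5)*(-4))*25 = ((4 - 100)*(-4))*25 = -96*(-4)*25 = 384*25 = 9600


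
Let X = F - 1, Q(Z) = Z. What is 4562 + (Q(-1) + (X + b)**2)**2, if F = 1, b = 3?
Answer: 4626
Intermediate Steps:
X = 0 (X = 1 - 1 = 0)
4562 + (Q(-1) + (X + b)**2)**2 = 4562 + (-1 + (0 + 3)**2)**2 = 4562 + (-1 + 3**2)**2 = 4562 + (-1 + 9)**2 = 4562 + 8**2 = 4562 + 64 = 4626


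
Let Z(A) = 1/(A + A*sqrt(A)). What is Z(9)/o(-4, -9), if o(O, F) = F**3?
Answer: -1/26244 ≈ -3.8104e-5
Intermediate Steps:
Z(A) = 1/(A + A**(3/2))
Z(9)/o(-4, -9) = 1/((9 + 9**(3/2))*((-9)**3)) = 1/((9 + 27)*(-729)) = -1/729/36 = (1/36)*(-1/729) = -1/26244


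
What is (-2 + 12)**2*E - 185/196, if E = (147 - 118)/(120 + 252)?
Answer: 124895/18228 ≈ 6.8518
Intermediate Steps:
E = 29/372 ≈ 0.077957
(-2 + 12)**2*E - 185/196 = (-2 + 12)**2*(29/372) - 185/196 = 10**2*(29/372) - 185*1/196 = 100*(29/372) - 185/196 = 725/93 - 185/196 = 124895/18228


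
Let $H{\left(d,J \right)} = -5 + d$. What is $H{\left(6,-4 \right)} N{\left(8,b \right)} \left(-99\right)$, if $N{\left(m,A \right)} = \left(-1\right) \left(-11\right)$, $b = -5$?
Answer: $-1089$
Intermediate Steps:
$N{\left(m,A \right)} = 11$
$H{\left(6,-4 \right)} N{\left(8,b \right)} \left(-99\right) = \left(-5 + 6\right) 11 \left(-99\right) = 1 \cdot 11 \left(-99\right) = 11 \left(-99\right) = -1089$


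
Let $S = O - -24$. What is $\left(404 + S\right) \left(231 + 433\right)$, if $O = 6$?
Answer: $288176$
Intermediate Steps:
$S = 30$ ($S = 6 - -24 = 6 + 24 = 30$)
$\left(404 + S\right) \left(231 + 433\right) = \left(404 + 30\right) \left(231 + 433\right) = 434 \cdot 664 = 288176$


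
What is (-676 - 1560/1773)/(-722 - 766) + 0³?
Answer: 100009/219852 ≈ 0.45489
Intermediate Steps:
(-676 - 1560/1773)/(-722 - 766) + 0³ = (-676 - 1560*1/1773)/(-1488) + 0 = (-676 - 520/591)*(-1/1488) + 0 = -400036/591*(-1/1488) + 0 = 100009/219852 + 0 = 100009/219852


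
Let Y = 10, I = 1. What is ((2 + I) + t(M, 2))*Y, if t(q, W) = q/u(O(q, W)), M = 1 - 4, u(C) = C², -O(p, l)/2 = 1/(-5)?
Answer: -315/2 ≈ -157.50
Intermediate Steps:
O(p, l) = ⅖ (O(p, l) = -2/(-5) = -2*(-⅕) = ⅖)
M = -3
t(q, W) = 25*q/4 (t(q, W) = q/((⅖)²) = q/(4/25) = q*(25/4) = 25*q/4)
((2 + I) + t(M, 2))*Y = ((2 + 1) + (25/4)*(-3))*10 = (3 - 75/4)*10 = -63/4*10 = -315/2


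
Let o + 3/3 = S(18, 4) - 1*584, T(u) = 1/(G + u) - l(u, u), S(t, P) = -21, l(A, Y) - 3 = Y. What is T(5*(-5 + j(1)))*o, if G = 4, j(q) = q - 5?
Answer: -1042926/41 ≈ -25437.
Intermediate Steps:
j(q) = -5 + q
l(A, Y) = 3 + Y
T(u) = -3 + 1/(4 + u) - u (T(u) = 1/(4 + u) - (3 + u) = 1/(4 + u) + (-3 - u) = -3 + 1/(4 + u) - u)
o = -606 (o = -1 + (-21 - 1*584) = -1 + (-21 - 584) = -1 - 605 = -606)
T(5*(-5 + j(1)))*o = ((-11 - (5*(-5 + (-5 + 1)))² - 35*(-5 + (-5 + 1)))/(4 + 5*(-5 + (-5 + 1))))*(-606) = ((-11 - (5*(-5 - 4))² - 35*(-5 - 4))/(4 + 5*(-5 - 4)))*(-606) = ((-11 - (5*(-9))² - 35*(-9))/(4 + 5*(-9)))*(-606) = ((-11 - 1*(-45)² - 7*(-45))/(4 - 45))*(-606) = ((-11 - 1*2025 + 315)/(-41))*(-606) = -(-11 - 2025 + 315)/41*(-606) = -1/41*(-1721)*(-606) = (1721/41)*(-606) = -1042926/41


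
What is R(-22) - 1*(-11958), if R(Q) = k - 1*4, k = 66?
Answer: 12020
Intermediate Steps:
R(Q) = 62 (R(Q) = 66 - 1*4 = 66 - 4 = 62)
R(-22) - 1*(-11958) = 62 - 1*(-11958) = 62 + 11958 = 12020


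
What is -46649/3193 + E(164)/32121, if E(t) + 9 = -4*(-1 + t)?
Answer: -1500523102/102562353 ≈ -14.630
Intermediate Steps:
E(t) = -5 - 4*t (E(t) = -9 - 4*(-1 + t) = -9 + (4 - 4*t) = -5 - 4*t)
-46649/3193 + E(164)/32121 = -46649/3193 + (-5 - 4*164)/32121 = -46649*1/3193 + (-5 - 656)*(1/32121) = -46649/3193 - 661*1/32121 = -46649/3193 - 661/32121 = -1500523102/102562353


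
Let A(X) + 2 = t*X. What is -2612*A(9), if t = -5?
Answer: 122764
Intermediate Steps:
A(X) = -2 - 5*X
-2612*A(9) = -2612*(-2 - 5*9) = -2612*(-2 - 45) = -2612*(-47) = 122764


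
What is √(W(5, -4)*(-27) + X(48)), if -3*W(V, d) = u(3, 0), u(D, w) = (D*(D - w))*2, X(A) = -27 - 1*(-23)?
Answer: √158 ≈ 12.570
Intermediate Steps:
X(A) = -4 (X(A) = -27 + 23 = -4)
u(D, w) = 2*D*(D - w)
W(V, d) = -6 (W(V, d) = -2*3*(3 - 1*0)/3 = -2*3*(3 + 0)/3 = -2*3*3/3 = -⅓*18 = -6)
√(W(5, -4)*(-27) + X(48)) = √(-6*(-27) - 4) = √(162 - 4) = √158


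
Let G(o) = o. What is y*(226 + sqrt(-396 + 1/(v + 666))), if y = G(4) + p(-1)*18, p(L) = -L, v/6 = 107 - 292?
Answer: 4972 + 55*I*sqrt(780663)/111 ≈ 4972.0 + 437.8*I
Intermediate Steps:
v = -1110 (v = 6*(107 - 292) = 6*(-185) = -1110)
y = 22 (y = 4 - 1*(-1)*18 = 4 + 1*18 = 4 + 18 = 22)
y*(226 + sqrt(-396 + 1/(v + 666))) = 22*(226 + sqrt(-396 + 1/(-1110 + 666))) = 22*(226 + sqrt(-396 + 1/(-444))) = 22*(226 + sqrt(-396 - 1/444)) = 22*(226 + sqrt(-175825/444)) = 22*(226 + 5*I*sqrt(780663)/222) = 4972 + 55*I*sqrt(780663)/111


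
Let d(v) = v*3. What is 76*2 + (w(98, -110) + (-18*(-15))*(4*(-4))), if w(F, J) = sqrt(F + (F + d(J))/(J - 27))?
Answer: -4168 + sqrt(1871146)/137 ≈ -4158.0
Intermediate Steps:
d(v) = 3*v
w(F, J) = sqrt(F + (F + 3*J)/(-27 + J)) (w(F, J) = sqrt(F + (F + 3*J)/(J - 27)) = sqrt(F + (F + 3*J)/(-27 + J)))
76*2 + (w(98, -110) + (-18*(-15))*(4*(-4))) = 76*2 + (sqrt((98 + 3*(-110) + 98*(-27 - 110))/(-27 - 110)) + (-18*(-15))*(4*(-4))) = 152 + (sqrt((98 - 330 + 98*(-137))/(-137)) + 270*(-16)) = 152 + (sqrt(-(98 - 330 - 13426)/137) - 4320) = 152 + (sqrt(-1/137*(-13658)) - 4320) = 152 + (sqrt(13658/137) - 4320) = 152 + (sqrt(1871146)/137 - 4320) = 152 + (-4320 + sqrt(1871146)/137) = -4168 + sqrt(1871146)/137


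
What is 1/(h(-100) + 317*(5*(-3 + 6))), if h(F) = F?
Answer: 1/4655 ≈ 0.00021482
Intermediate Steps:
1/(h(-100) + 317*(5*(-3 + 6))) = 1/(-100 + 317*(5*(-3 + 6))) = 1/(-100 + 317*(5*3)) = 1/(-100 + 317*15) = 1/(-100 + 4755) = 1/4655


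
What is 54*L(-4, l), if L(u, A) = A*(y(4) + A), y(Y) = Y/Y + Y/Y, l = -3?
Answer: 162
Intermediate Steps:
y(Y) = 2 (y(Y) = 1 + 1 = 2)
L(u, A) = A*(2 + A)
54*L(-4, l) = 54*(-3*(2 - 3)) = 54*(-3*(-1)) = 54*3 = 162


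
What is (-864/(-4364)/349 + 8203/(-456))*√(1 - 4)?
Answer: -3123267581*I*√3/173626104 ≈ -31.157*I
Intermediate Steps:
(-864/(-4364)/349 + 8203/(-456))*√(1 - 4) = (-864*(-1/4364)*(1/349) + 8203*(-1/456))*√(-3) = ((216/1091)*(1/349) - 8203/456)*(I*√3) = (216/380759 - 8203/456)*(I*√3) = -3123267581*I*√3/173626104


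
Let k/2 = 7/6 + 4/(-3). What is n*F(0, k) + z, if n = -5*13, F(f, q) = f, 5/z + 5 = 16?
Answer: 5/11 ≈ 0.45455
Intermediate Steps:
z = 5/11 (z = 5/(-5 + 16) = 5/11 ≈ 0.45455)
k = -⅓ (k = 2*(7/6 + 4/(-3)) = 2*(7*(⅙) + 4*(-⅓)) = 2*(7/6 - 4/3) = 2*(-⅙) = -⅓ ≈ -0.33333)
n = -65
n*F(0, k) + z = -65*0 + 5/11 = 0 + 5/11 = 5/11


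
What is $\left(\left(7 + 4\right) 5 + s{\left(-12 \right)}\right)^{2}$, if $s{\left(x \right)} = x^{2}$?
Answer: $39601$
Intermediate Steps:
$\left(\left(7 + 4\right) 5 + s{\left(-12 \right)}\right)^{2} = \left(\left(7 + 4\right) 5 + \left(-12\right)^{2}\right)^{2} = \left(11 \cdot 5 + 144\right)^{2} = \left(55 + 144\right)^{2} = 199^{2} = 39601$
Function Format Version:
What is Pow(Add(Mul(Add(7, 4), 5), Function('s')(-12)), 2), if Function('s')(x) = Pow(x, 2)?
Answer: 39601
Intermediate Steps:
Pow(Add(Mul(Add(7, 4), 5), Function('s')(-12)), 2) = Pow(Add(Mul(Add(7, 4), 5), Pow(-12, 2)), 2) = Pow(Add(Mul(11, 5), 144), 2) = Pow(Add(55, 144), 2) = Pow(199, 2) = 39601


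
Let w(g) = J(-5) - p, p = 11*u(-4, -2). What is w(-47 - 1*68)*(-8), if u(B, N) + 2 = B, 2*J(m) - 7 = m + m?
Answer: -516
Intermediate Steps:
J(m) = 7/2 + m (J(m) = 7/2 + (m + m)/2 = 7/2 + (2*m)/2 = 7/2 + m)
u(B, N) = -2 + B
p = -66 (p = 11*(-2 - 4) = 11*(-6) = -66)
w(g) = 129/2 (w(g) = (7/2 - 5) - 1*(-66) = -3/2 + 66 = 129/2)
w(-47 - 1*68)*(-8) = (129/2)*(-8) = -516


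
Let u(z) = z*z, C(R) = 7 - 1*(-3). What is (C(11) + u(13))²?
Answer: 32041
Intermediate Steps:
C(R) = 10 (C(R) = 7 + 3 = 10)
u(z) = z²
(C(11) + u(13))² = (10 + 13²)² = (10 + 169)² = 179² = 32041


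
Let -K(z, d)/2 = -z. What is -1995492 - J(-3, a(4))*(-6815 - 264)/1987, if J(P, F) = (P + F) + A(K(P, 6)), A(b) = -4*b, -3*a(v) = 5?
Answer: -11894717230/5961 ≈ -1.9954e+6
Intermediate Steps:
a(v) = -5/3 (a(v) = -⅓*5 = -5/3)
K(z, d) = 2*z (K(z, d) = -(-2)*z = 2*z)
J(P, F) = F - 7*P (J(P, F) = (P + F) - 8*P = (F + P) - 8*P = F - 7*P)
-1995492 - J(-3, a(4))*(-6815 - 264)/1987 = -1995492 - (-5/3 - 7*(-3))*(-6815 - 264)/1987 = -1995492 - (-5/3 + 21)*(-7079*1/1987) = -1995492 - 58*(-7079)/(3*1987) = -1995492 - 1*(-410582/5961) = -1995492 + 410582/5961 = -11894717230/5961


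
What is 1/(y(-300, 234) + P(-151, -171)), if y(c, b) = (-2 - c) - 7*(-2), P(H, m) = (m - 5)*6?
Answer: -1/744 ≈ -0.0013441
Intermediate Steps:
P(H, m) = -30 + 6*m (P(H, m) = (-5 + m)*6 = -30 + 6*m)
y(c, b) = 12 - c (y(c, b) = (-2 - c) + 14 = 12 - c)
1/(y(-300, 234) + P(-151, -171)) = 1/((12 - 1*(-300)) + (-30 + 6*(-171))) = 1/((12 + 300) + (-30 - 1026)) = 1/(312 - 1056) = 1/(-744) = -1/744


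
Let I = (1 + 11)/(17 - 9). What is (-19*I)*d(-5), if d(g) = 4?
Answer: -114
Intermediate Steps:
I = 3/2 (I = 12/8 = 12*(1/8) = 3/2 ≈ 1.5000)
(-19*I)*d(-5) = -19*3/2*4 = -57/2*4 = -114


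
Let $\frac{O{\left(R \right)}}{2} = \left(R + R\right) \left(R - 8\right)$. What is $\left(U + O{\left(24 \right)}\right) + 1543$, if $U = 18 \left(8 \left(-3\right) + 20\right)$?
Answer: $3007$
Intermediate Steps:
$O{\left(R \right)} = 4 R \left(-8 + R\right)$ ($O{\left(R \right)} = 2 \left(R + R\right) \left(R - 8\right) = 2 \cdot 2 R \left(-8 + R\right) = 4 R \left(-8 + R\right)$)
$U = -72$ ($U = 18 \left(-24 + 20\right) = 18 \left(-4\right) = -72$)
$\left(U + O{\left(24 \right)}\right) + 1543 = \left(-72 + 4 \cdot 24 \left(-8 + 24\right)\right) + 1543 = \left(-72 + 4 \cdot 24 \cdot 16\right) + 1543 = \left(-72 + 1536\right) + 1543 = 1464 + 1543 = 3007$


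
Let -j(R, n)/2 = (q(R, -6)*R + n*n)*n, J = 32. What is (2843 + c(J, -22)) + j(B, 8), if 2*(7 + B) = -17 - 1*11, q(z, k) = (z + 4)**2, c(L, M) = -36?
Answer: 98887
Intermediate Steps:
q(z, k) = (4 + z)**2
B = -21 (B = -7 + (-17 - 1*11)/2 = -7 + (-17 - 11)/2 = -7 + (1/2)*(-28) = -7 - 14 = -21)
j(R, n) = -2*n*(n**2 + R*(4 + R)**2) (j(R, n) = -2*((4 + R)**2*R + n*n)*n = -2*(R*(4 + R)**2 + n**2)*n = -2*(n**2 + R*(4 + R)**2)*n = -2*n*(n**2 + R*(4 + R)**2))
(2843 + c(J, -22)) + j(B, 8) = (2843 - 36) - 2*8*(8**2 - 21*(4 - 21)**2) = 2807 - 2*8*(64 - 21*(-17)**2) = 2807 - 2*8*(64 - 21*289) = 2807 - 2*8*(64 - 6069) = 2807 - 2*8*(-6005) = 2807 + 96080 = 98887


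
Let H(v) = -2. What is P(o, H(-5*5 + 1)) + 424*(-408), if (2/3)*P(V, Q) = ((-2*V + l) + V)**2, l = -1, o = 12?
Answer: -345477/2 ≈ -1.7274e+5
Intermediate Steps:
P(V, Q) = 3*(-1 - V)**2/2 (P(V, Q) = 3*((-2*V - 1) + V)**2/2 = 3*((-1 - 2*V) + V)**2/2 = 3*(-1 - V)**2/2)
P(o, H(-5*5 + 1)) + 424*(-408) = 3*(1 + 12)**2/2 + 424*(-408) = (3/2)*13**2 - 172992 = (3/2)*169 - 172992 = 507/2 - 172992 = -345477/2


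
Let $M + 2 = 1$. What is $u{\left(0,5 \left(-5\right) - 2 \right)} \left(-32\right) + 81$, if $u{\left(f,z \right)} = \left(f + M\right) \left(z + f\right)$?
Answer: $-783$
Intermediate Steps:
$M = -1$ ($M = -2 + 1 = -1$)
$u{\left(f,z \right)} = \left(-1 + f\right) \left(f + z\right)$ ($u{\left(f,z \right)} = \left(f - 1\right) \left(z + f\right) = \left(-1 + f\right) \left(f + z\right)$)
$u{\left(0,5 \left(-5\right) - 2 \right)} \left(-32\right) + 81 = \left(0^{2} - 0 - \left(5 \left(-5\right) - 2\right) + 0 \left(5 \left(-5\right) - 2\right)\right) \left(-32\right) + 81 = \left(0 + 0 - \left(-25 - 2\right) + 0 \left(-25 - 2\right)\right) \left(-32\right) + 81 = \left(0 + 0 - -27 + 0 \left(-27\right)\right) \left(-32\right) + 81 = \left(0 + 0 + 27 + 0\right) \left(-32\right) + 81 = 27 \left(-32\right) + 81 = -864 + 81 = -783$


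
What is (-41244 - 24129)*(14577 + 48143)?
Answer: -4100194560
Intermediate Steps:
(-41244 - 24129)*(14577 + 48143) = -65373*62720 = -4100194560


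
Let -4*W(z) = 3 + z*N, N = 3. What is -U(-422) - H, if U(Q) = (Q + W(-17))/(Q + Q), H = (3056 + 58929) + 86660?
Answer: -62728395/422 ≈ -1.4865e+5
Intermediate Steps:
H = 148645 (H = 61985 + 86660 = 148645)
W(z) = -¾ - 3*z/4 (W(z) = -(3 + z*3)/4 = -(3 + 3*z)/4 = -¾ - 3*z/4)
U(Q) = (12 + Q)/(2*Q) (U(Q) = (Q + (-¾ - ¾*(-17)))/(Q + Q) = (Q + (-¾ + 51/4))/((2*Q)) = (Q + 12)*(1/(2*Q)) = (12 + Q)*(1/(2*Q)) = (12 + Q)/(2*Q))
-U(-422) - H = -(12 - 422)/(2*(-422)) - 1*148645 = -(-1)*(-410)/(2*422) - 148645 = -1*205/422 - 148645 = -205/422 - 148645 = -62728395/422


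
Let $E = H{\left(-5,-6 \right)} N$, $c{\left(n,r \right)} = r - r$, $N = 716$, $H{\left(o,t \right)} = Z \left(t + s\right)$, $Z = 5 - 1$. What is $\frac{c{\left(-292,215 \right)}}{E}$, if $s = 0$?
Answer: $0$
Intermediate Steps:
$Z = 4$ ($Z = 5 - 1 = 4$)
$H{\left(o,t \right)} = 4 t$ ($H{\left(o,t \right)} = 4 \left(t + 0\right) = 4 t$)
$c{\left(n,r \right)} = 0$
$E = -17184$ ($E = 4 \left(-6\right) 716 = \left(-24\right) 716 = -17184$)
$\frac{c{\left(-292,215 \right)}}{E} = \frac{0}{-17184} = 0 \left(- \frac{1}{17184}\right) = 0$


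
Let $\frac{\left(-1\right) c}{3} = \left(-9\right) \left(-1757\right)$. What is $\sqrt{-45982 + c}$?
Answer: $i \sqrt{93421} \approx 305.65 i$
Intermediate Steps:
$c = -47439$ ($c = - 3 \left(\left(-9\right) \left(-1757\right)\right) = \left(-3\right) 15813 = -47439$)
$\sqrt{-45982 + c} = \sqrt{-45982 - 47439} = \sqrt{-93421} = i \sqrt{93421}$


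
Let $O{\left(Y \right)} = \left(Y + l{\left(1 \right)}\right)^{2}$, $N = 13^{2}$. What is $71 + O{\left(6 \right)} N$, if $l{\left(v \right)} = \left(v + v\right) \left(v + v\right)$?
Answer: $16971$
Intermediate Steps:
$l{\left(v \right)} = 4 v^{2}$ ($l{\left(v \right)} = 2 v 2 v = 4 v^{2}$)
$N = 169$
$O{\left(Y \right)} = \left(4 + Y\right)^{2}$ ($O{\left(Y \right)} = \left(Y + 4 \cdot 1^{2}\right)^{2} = \left(Y + 4 \cdot 1\right)^{2} = \left(Y + 4\right)^{2} = \left(4 + Y\right)^{2}$)
$71 + O{\left(6 \right)} N = 71 + \left(4 + 6\right)^{2} \cdot 169 = 71 + 10^{2} \cdot 169 = 71 + 100 \cdot 169 = 71 + 16900 = 16971$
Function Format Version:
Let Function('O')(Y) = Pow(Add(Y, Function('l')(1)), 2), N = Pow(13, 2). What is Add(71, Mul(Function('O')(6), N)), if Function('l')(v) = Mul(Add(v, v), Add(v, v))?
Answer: 16971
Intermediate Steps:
Function('l')(v) = Mul(4, Pow(v, 2)) (Function('l')(v) = Mul(Mul(2, v), Mul(2, v)) = Mul(4, Pow(v, 2)))
N = 169
Function('O')(Y) = Pow(Add(4, Y), 2) (Function('O')(Y) = Pow(Add(Y, Mul(4, Pow(1, 2))), 2) = Pow(Add(Y, Mul(4, 1)), 2) = Pow(Add(Y, 4), 2) = Pow(Add(4, Y), 2))
Add(71, Mul(Function('O')(6), N)) = Add(71, Mul(Pow(Add(4, 6), 2), 169)) = Add(71, Mul(Pow(10, 2), 169)) = Add(71, Mul(100, 169)) = Add(71, 16900) = 16971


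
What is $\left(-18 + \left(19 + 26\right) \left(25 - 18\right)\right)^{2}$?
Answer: $88209$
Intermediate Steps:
$\left(-18 + \left(19 + 26\right) \left(25 - 18\right)\right)^{2} = \left(-18 + 45 \cdot 7\right)^{2} = \left(-18 + 315\right)^{2} = 297^{2} = 88209$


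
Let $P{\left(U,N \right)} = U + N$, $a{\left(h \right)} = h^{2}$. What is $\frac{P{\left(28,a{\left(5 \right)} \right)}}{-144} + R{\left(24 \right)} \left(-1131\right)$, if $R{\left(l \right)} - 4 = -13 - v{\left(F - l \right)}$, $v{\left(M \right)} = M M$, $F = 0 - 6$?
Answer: $\frac{148043323}{144} \approx 1.0281 \cdot 10^{6}$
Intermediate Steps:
$P{\left(U,N \right)} = N + U$
$F = -6$ ($F = 0 - 6 = -6$)
$v{\left(M \right)} = M^{2}$
$R{\left(l \right)} = -9 - \left(-6 - l\right)^{2}$ ($R{\left(l \right)} = 4 - \left(13 + \left(-6 - l\right)^{2}\right) = -9 - \left(-6 - l\right)^{2}$)
$\frac{P{\left(28,a{\left(5 \right)} \right)}}{-144} + R{\left(24 \right)} \left(-1131\right) = \frac{5^{2} + 28}{-144} + \left(-9 - \left(6 + 24\right)^{2}\right) \left(-1131\right) = \left(25 + 28\right) \left(- \frac{1}{144}\right) + \left(-9 - 30^{2}\right) \left(-1131\right) = 53 \left(- \frac{1}{144}\right) + \left(-9 - 900\right) \left(-1131\right) = - \frac{53}{144} + \left(-9 - 900\right) \left(-1131\right) = - \frac{53}{144} - -1028079 = - \frac{53}{144} + 1028079 = \frac{148043323}{144}$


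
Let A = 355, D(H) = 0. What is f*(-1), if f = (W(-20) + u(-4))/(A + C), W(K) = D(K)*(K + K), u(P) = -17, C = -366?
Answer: -17/11 ≈ -1.5455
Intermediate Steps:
W(K) = 0 (W(K) = 0*(K + K) = 0*(2*K) = 0)
f = 17/11 (f = (0 - 17)/(355 - 366) = -17/(-11) = -17*(-1/11) = 17/11 ≈ 1.5455)
f*(-1) = (17/11)*(-1) = -17/11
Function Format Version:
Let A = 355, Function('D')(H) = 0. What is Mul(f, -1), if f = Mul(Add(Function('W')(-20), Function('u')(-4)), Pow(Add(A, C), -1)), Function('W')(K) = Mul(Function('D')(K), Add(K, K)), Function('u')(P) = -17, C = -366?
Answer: Rational(-17, 11) ≈ -1.5455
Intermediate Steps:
Function('W')(K) = 0 (Function('W')(K) = Mul(0, Add(K, K)) = Mul(0, Mul(2, K)) = 0)
f = Rational(17, 11) (f = Mul(Add(0, -17), Pow(Add(355, -366), -1)) = Mul(-17, Pow(-11, -1)) = Mul(-17, Rational(-1, 11)) = Rational(17, 11) ≈ 1.5455)
Mul(f, -1) = Mul(Rational(17, 11), -1) = Rational(-17, 11)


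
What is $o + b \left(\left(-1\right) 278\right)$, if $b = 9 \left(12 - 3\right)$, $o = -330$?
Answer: $-22848$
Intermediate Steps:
$b = 81$ ($b = 9 \cdot 9 = 81$)
$o + b \left(\left(-1\right) 278\right) = -330 + 81 \left(\left(-1\right) 278\right) = -330 + 81 \left(-278\right) = -330 - 22518 = -22848$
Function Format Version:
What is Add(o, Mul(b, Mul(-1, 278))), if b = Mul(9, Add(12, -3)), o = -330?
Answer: -22848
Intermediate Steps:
b = 81 (b = Mul(9, 9) = 81)
Add(o, Mul(b, Mul(-1, 278))) = Add(-330, Mul(81, Mul(-1, 278))) = Add(-330, Mul(81, -278)) = Add(-330, -22518) = -22848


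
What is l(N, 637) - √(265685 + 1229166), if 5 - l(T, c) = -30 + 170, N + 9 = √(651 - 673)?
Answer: -135 - √1494851 ≈ -1357.6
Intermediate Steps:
N = -9 + I*√22 (N = -9 + √(651 - 673) = -9 + √(-22) = -9 + I*√22 ≈ -9.0 + 4.6904*I)
l(T, c) = -135 (l(T, c) = 5 - (-30 + 170) = 5 - 1*140 = 5 - 140 = -135)
l(N, 637) - √(265685 + 1229166) = -135 - √(265685 + 1229166) = -135 - √1494851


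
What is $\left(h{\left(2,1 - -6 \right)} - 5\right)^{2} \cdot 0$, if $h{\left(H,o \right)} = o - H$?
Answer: $0$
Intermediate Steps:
$\left(h{\left(2,1 - -6 \right)} - 5\right)^{2} \cdot 0 = \left(\left(\left(1 - -6\right) - 2\right) - 5\right)^{2} \cdot 0 = \left(\left(\left(1 + 6\right) - 2\right) - 5\right)^{2} \cdot 0 = \left(\left(7 - 2\right) - 5\right)^{2} \cdot 0 = \left(5 - 5\right)^{2} \cdot 0 = 0^{2} \cdot 0 = 0 \cdot 0 = 0$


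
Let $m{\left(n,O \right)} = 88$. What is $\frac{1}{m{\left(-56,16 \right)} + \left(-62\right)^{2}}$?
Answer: $\frac{1}{3932} \approx 0.00025432$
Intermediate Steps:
$\frac{1}{m{\left(-56,16 \right)} + \left(-62\right)^{2}} = \frac{1}{88 + \left(-62\right)^{2}} = \frac{1}{88 + 3844} = \frac{1}{3932}$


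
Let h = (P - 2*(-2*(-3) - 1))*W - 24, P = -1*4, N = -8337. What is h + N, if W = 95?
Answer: -9691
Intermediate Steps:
P = -4
h = -1354 (h = (-4 - 2*(-2*(-3) - 1))*95 - 24 = (-4 - 2*(6 - 1))*95 - 24 = (-4 - 2*5)*95 - 24 = (-4 - 10)*95 - 24 = -14*95 - 24 = -1330 - 24 = -1354)
h + N = -1354 - 8337 = -9691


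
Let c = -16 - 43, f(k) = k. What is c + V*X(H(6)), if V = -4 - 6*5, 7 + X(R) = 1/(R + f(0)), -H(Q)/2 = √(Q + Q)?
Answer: 179 + 17*√3/6 ≈ 183.91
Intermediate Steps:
H(Q) = -2*√2*√Q (H(Q) = -2*√(Q + Q) = -2*√2*√Q)
X(R) = -7 + 1/R (X(R) = -7 + 1/(R + 0) = -7 + 1/R)
V = -34 (V = -4 - 30 = -34)
c = -59
c + V*X(H(6)) = -59 - 34*(-7 + 1/(-2*√2*√6)) = -59 - 34*(-7 + 1/(-4*√3)) = -59 - 34*(-7 - √3/12) = -59 + (238 + 17*√3/6) = 179 + 17*√3/6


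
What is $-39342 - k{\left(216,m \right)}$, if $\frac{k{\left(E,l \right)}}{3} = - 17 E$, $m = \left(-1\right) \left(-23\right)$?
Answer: $-28326$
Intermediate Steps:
$m = 23$
$k{\left(E,l \right)} = - 51 E$ ($k{\left(E,l \right)} = 3 \left(- 17 E\right) = - 51 E$)
$-39342 - k{\left(216,m \right)} = -39342 - \left(-51\right) 216 = -39342 - -11016 = -39342 + 11016 = -28326$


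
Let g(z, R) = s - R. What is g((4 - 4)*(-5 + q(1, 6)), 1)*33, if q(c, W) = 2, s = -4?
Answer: -165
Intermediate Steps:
g(z, R) = -4 - R
g((4 - 4)*(-5 + q(1, 6)), 1)*33 = (-4 - 1*1)*33 = (-4 - 1)*33 = -5*33 = -165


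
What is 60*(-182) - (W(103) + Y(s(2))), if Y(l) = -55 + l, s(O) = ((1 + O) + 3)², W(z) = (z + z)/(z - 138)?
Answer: -381329/35 ≈ -10895.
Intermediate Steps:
W(z) = 2*z/(-138 + z) (W(z) = (2*z)/(-138 + z) = 2*z/(-138 + z))
s(O) = (4 + O)²
60*(-182) - (W(103) + Y(s(2))) = 60*(-182) - (2*103/(-138 + 103) + (-55 + (4 + 2)²)) = -10920 - (2*103/(-35) + (-55 + 6²)) = -10920 - (2*103*(-1/35) + (-55 + 36)) = -10920 - (-206/35 - 19) = -10920 - 1*(-871/35) = -10920 + 871/35 = -381329/35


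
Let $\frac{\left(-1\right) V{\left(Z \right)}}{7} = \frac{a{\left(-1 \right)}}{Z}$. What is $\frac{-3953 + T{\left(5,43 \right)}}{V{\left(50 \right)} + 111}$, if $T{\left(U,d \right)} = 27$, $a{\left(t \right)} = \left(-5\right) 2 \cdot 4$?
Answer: $- \frac{19630}{583} \approx -33.671$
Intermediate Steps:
$a{\left(t \right)} = -40$ ($a{\left(t \right)} = \left(-10\right) 4 = -40$)
$V{\left(Z \right)} = \frac{280}{Z}$ ($V{\left(Z \right)} = - 7 \left(- \frac{40}{Z}\right) = \frac{280}{Z}$)
$\frac{-3953 + T{\left(5,43 \right)}}{V{\left(50 \right)} + 111} = \frac{-3953 + 27}{\frac{280}{50} + 111} = - \frac{3926}{280 \cdot \frac{1}{50} + 111} = - \frac{3926}{\frac{28}{5} + 111} = - \frac{3926}{\frac{583}{5}} = \left(-3926\right) \frac{5}{583} = - \frac{19630}{583}$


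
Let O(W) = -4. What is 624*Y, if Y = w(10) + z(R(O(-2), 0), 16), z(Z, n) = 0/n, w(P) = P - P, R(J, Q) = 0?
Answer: 0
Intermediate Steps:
w(P) = 0
z(Z, n) = 0
Y = 0 (Y = 0 + 0 = 0)
624*Y = 624*0 = 0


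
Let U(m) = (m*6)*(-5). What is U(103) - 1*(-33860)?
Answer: 30770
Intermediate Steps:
U(m) = -30*m (U(m) = (6*m)*(-5) = -30*m)
U(103) - 1*(-33860) = -30*103 - 1*(-33860) = -3090 + 33860 = 30770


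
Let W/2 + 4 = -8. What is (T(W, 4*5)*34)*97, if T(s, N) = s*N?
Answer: -1583040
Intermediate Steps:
W = -24 (W = -8 + 2*(-8) = -8 - 16 = -24)
T(s, N) = N*s
(T(W, 4*5)*34)*97 = (((4*5)*(-24))*34)*97 = ((20*(-24))*34)*97 = -480*34*97 = -16320*97 = -1583040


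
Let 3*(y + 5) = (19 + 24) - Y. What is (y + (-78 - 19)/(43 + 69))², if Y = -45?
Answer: 62173225/112896 ≈ 550.71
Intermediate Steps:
y = 73/3 (y = -5 + ((19 + 24) - 1*(-45))/3 = -5 + (43 + 45)/3 = -5 + (⅓)*88 = -5 + 88/3 = 73/3 ≈ 24.333)
(y + (-78 - 19)/(43 + 69))² = (73/3 + (-78 - 19)/(43 + 69))² = (73/3 - 97/112)² = (7885/336)² = 62173225/112896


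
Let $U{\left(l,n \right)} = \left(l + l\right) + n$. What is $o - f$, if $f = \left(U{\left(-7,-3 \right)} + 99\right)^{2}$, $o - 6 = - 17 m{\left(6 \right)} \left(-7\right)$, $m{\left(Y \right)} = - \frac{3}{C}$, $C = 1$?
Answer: $-7075$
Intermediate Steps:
$m{\left(Y \right)} = -3$ ($m{\left(Y \right)} = - \frac{3}{1} = \left(-3\right) 1 = -3$)
$U{\left(l,n \right)} = n + 2 l$ ($U{\left(l,n \right)} = 2 l + n = n + 2 l$)
$o = -351$ ($o = 6 + \left(-17\right) \left(-3\right) \left(-7\right) = 6 + 51 \left(-7\right) = 6 - 357 = -351$)
$f = 6724$ ($f = \left(\left(-3 + 2 \left(-7\right)\right) + 99\right)^{2} = \left(\left(-3 - 14\right) + 99\right)^{2} = \left(-17 + 99\right)^{2} = 82^{2} = 6724$)
$o - f = -351 - 6724 = -7075$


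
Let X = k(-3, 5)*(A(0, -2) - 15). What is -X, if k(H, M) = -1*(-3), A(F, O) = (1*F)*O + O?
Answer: 51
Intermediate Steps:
A(F, O) = O + F*O (A(F, O) = F*O + O = O + F*O)
k(H, M) = 3
X = -51 (X = 3*(-2*(1 + 0) - 15) = 3*(-2*1 - 15) = 3*(-2 - 15) = 3*(-17) = -51)
-X = -1*(-51) = 51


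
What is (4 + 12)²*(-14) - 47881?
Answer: -51465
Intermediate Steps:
(4 + 12)²*(-14) - 47881 = 16²*(-14) - 47881 = 256*(-14) - 47881 = -3584 - 47881 = -51465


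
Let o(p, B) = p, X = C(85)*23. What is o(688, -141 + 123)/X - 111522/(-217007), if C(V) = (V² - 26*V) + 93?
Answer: 3312837866/6373712597 ≈ 0.51977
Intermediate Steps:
C(V) = 93 + V² - 26*V
X = 117484 (X = (93 + 85² - 26*85)*23 = (93 + 7225 - 2210)*23 = 5108*23 = 117484)
o(688, -141 + 123)/X - 111522/(-217007) = 688/117484 - 111522/(-217007) = 688*(1/117484) - 111522*(-1/217007) = 172/29371 + 111522/217007 = 3312837866/6373712597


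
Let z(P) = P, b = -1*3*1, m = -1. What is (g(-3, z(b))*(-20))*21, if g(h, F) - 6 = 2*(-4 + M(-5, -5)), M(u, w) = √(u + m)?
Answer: 840 - 840*I*√6 ≈ 840.0 - 2057.6*I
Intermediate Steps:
M(u, w) = √(-1 + u) (M(u, w) = √(u - 1) = √(-1 + u))
b = -3 (b = -3*1 = -3)
g(h, F) = -2 + 2*I*√6 (g(h, F) = 6 + 2*(-4 + √(-1 - 5)) = 6 + 2*(-4 + √(-6)) = 6 + 2*(-4 + I*√6) = 6 + (-8 + 2*I*√6) = -2 + 2*I*√6)
(g(-3, z(b))*(-20))*21 = ((-2 + 2*I*√6)*(-20))*21 = (40 - 40*I*√6)*21 = 840 - 840*I*√6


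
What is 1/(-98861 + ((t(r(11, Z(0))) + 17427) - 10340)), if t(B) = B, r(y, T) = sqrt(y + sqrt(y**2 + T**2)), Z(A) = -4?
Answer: -1/(91774 - sqrt(11 + sqrt(137))) ≈ -1.0897e-5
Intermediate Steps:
r(y, T) = sqrt(y + sqrt(T**2 + y**2))
1/(-98861 + ((t(r(11, Z(0))) + 17427) - 10340)) = 1/(-98861 + ((sqrt(11 + sqrt((-4)**2 + 11**2)) + 17427) - 10340)) = 1/(-98861 + ((sqrt(11 + sqrt(16 + 121)) + 17427) - 10340)) = 1/(-98861 + ((sqrt(11 + sqrt(137)) + 17427) - 10340)) = 1/(-98861 + ((17427 + sqrt(11 + sqrt(137))) - 10340)) = 1/(-98861 + (7087 + sqrt(11 + sqrt(137)))) = 1/(-91774 + sqrt(11 + sqrt(137)))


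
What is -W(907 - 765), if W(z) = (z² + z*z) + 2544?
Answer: -42872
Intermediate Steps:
W(z) = 2544 + 2*z² (W(z) = (z² + z²) + 2544 = 2*z² + 2544 = 2544 + 2*z²)
-W(907 - 765) = -(2544 + 2*(907 - 765)²) = -(2544 + 2*142²) = -(2544 + 2*20164) = -(2544 + 40328) = -1*42872 = -42872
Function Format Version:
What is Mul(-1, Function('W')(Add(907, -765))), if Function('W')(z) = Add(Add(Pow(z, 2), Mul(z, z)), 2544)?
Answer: -42872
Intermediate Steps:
Function('W')(z) = Add(2544, Mul(2, Pow(z, 2))) (Function('W')(z) = Add(Add(Pow(z, 2), Pow(z, 2)), 2544) = Add(Mul(2, Pow(z, 2)), 2544) = Add(2544, Mul(2, Pow(z, 2))))
Mul(-1, Function('W')(Add(907, -765))) = Mul(-1, Add(2544, Mul(2, Pow(Add(907, -765), 2)))) = Mul(-1, Add(2544, Mul(2, Pow(142, 2)))) = Mul(-1, Add(2544, Mul(2, 20164))) = Mul(-1, Add(2544, 40328)) = Mul(-1, 42872) = -42872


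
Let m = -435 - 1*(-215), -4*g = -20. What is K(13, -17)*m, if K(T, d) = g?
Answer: -1100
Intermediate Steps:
g = 5 (g = -1/4*(-20) = 5)
K(T, d) = 5
m = -220 (m = -435 + 215 = -220)
K(13, -17)*m = 5*(-220) = -1100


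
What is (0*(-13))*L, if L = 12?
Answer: 0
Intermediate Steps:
(0*(-13))*L = (0*(-13))*12 = 0*12 = 0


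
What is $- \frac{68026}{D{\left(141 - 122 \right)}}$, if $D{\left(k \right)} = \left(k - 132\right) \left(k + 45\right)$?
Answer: $\frac{301}{32} \approx 9.4063$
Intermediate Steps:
$D{\left(k \right)} = \left(-132 + k\right) \left(45 + k\right)$
$- \frac{68026}{D{\left(141 - 122 \right)}} = - \frac{68026}{-5940 + \left(141 - 122\right)^{2} - 87 \left(141 - 122\right)} = - \frac{68026}{-5940 + 19^{2} - 1653} = - \frac{68026}{-5940 + 361 - 1653} = - \frac{68026}{-7232} = \left(-68026\right) \left(- \frac{1}{7232}\right) = \frac{301}{32}$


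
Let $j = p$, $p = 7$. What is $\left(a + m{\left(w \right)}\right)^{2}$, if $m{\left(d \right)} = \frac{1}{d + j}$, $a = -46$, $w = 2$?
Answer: $\frac{170569}{81} \approx 2105.8$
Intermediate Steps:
$j = 7$
$m{\left(d \right)} = \frac{1}{7 + d}$ ($m{\left(d \right)} = \frac{1}{d + 7} = \frac{1}{7 + d}$)
$\left(a + m{\left(w \right)}\right)^{2} = \left(-46 + \frac{1}{7 + 2}\right)^{2} = \left(-46 + \frac{1}{9}\right)^{2} = \left(- \frac{413}{9}\right)^{2} = \frac{170569}{81}$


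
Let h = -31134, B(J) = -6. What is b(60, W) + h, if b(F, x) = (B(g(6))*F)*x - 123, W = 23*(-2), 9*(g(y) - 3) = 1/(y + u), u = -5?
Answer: -14697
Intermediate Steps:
g(y) = 3 + 1/(9*(-5 + y)) (g(y) = 3 + 1/(9*(y - 5)) = 3 + 1/(9*(-5 + y)))
W = -46
b(F, x) = -123 - 6*F*x (b(F, x) = (-6*F)*x - 123 = -6*F*x - 123 = -123 - 6*F*x)
b(60, W) + h = (-123 - 6*60*(-46)) - 31134 = (-123 + 16560) - 31134 = 16437 - 31134 = -14697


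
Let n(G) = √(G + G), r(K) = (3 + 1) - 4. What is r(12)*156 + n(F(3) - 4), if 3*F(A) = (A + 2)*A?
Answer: √2 ≈ 1.4142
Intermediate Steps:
r(K) = 0 (r(K) = 4 - 4 = 0)
F(A) = A*(2 + A)/3 (F(A) = ((A + 2)*A)/3 = ((2 + A)*A)/3 = (A*(2 + A))/3 = A*(2 + A)/3)
n(G) = √2*√G (n(G) = √(2*G) = √2*√G)
r(12)*156 + n(F(3) - 4) = 0*156 + √2*√((⅓)*3*(2 + 3) - 4) = 0 + √2*√((⅓)*3*5 - 4) = 0 + √2*√(5 - 4) = 0 + √2*√1 = 0 + √2*1 = 0 + √2 = √2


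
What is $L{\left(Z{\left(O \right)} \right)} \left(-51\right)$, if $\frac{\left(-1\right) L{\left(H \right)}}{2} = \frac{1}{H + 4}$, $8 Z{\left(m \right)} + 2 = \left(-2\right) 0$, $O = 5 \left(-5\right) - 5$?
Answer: $\frac{136}{5} \approx 27.2$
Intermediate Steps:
$O = -30$ ($O = -25 - 5 = -30$)
$Z{\left(m \right)} = - \frac{1}{4}$ ($Z{\left(m \right)} = - \frac{1}{4} + \frac{\left(-2\right) 0}{8} = - \frac{1}{4} + \frac{1}{8} \cdot 0 = - \frac{1}{4} + 0 = - \frac{1}{4}$)
$L{\left(H \right)} = - \frac{2}{4 + H}$ ($L{\left(H \right)} = - \frac{2}{H + 4} = - \frac{2}{4 + H}$)
$L{\left(Z{\left(O \right)} \right)} \left(-51\right) = - \frac{2}{4 - \frac{1}{4}} \left(-51\right) = - \frac{2}{\frac{15}{4}} \left(-51\right) = \left(-2\right) \frac{4}{15} \left(-51\right) = \left(- \frac{8}{15}\right) \left(-51\right) = \frac{136}{5}$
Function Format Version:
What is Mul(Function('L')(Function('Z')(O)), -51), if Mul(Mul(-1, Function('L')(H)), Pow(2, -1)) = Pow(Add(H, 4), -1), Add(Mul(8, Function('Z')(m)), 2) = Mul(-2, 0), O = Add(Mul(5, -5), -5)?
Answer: Rational(136, 5) ≈ 27.200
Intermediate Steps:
O = -30 (O = Add(-25, -5) = -30)
Function('Z')(m) = Rational(-1, 4) (Function('Z')(m) = Add(Rational(-1, 4), Mul(Rational(1, 8), Mul(-2, 0))) = Add(Rational(-1, 4), Mul(Rational(1, 8), 0)) = Add(Rational(-1, 4), 0) = Rational(-1, 4))
Function('L')(H) = Mul(-2, Pow(Add(4, H), -1)) (Function('L')(H) = Mul(-2, Pow(Add(H, 4), -1)) = Mul(-2, Pow(Add(4, H), -1)))
Mul(Function('L')(Function('Z')(O)), -51) = Mul(Mul(-2, Pow(Add(4, Rational(-1, 4)), -1)), -51) = Mul(Mul(-2, Pow(Rational(15, 4), -1)), -51) = Mul(Mul(-2, Rational(4, 15)), -51) = Mul(Rational(-8, 15), -51) = Rational(136, 5)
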